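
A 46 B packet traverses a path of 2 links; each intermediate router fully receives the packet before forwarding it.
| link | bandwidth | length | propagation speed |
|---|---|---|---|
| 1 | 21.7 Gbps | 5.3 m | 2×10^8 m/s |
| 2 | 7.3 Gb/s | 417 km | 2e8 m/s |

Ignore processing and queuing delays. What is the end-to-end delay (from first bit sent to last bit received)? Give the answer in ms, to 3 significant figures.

2.09 ms

L = 46 × 8 = 368 bits.
Transmission delays (L/R per hop): 1.69585e-05, 5.0411e-05 ms; sum = 6.73695e-05 ms.
Propagation delays (d/s per hop): 2.65e-05, 2.085 ms; sum = 2.08503 ms.
End-to-end = 2.09 ms.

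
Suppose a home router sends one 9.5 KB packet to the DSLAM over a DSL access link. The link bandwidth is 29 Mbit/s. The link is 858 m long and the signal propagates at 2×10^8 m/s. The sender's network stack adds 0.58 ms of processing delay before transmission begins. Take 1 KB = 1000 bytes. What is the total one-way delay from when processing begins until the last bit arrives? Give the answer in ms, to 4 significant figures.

L = 76000 bits.
Transmission delay = L/R = 76000 / 29000000 = 2.62069 ms.
Propagation delay = d/s = 858 m / 200000000 m/s = 0.00429 ms.
Plus processing delay 0.58 ms = 0.58 ms.
Total = 3.205 ms.

3.205 ms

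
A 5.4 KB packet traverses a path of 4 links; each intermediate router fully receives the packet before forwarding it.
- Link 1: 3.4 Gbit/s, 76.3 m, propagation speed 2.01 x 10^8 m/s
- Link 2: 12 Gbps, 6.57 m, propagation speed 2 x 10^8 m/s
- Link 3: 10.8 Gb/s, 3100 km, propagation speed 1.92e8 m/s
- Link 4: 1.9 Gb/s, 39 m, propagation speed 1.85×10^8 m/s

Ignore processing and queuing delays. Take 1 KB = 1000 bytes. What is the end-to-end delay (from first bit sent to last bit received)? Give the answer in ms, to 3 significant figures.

16.2 ms

L = 43200 bits.
Transmission delays (L/R per hop): 0.0127059, 0.0036, 0.004, 0.0227368 ms; sum = 0.0430427 ms.
Propagation delays (d/s per hop): 0.000379602, 3.285e-05, 16.1458, 0.000210811 ms; sum = 16.1465 ms.
End-to-end = 16.2 ms.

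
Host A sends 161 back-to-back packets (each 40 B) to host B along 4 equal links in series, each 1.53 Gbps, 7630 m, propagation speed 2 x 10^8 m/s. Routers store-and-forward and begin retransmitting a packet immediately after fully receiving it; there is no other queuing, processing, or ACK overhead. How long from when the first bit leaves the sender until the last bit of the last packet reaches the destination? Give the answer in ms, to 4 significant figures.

Per-hop transmission t_tx = L/R = 320/1530000000 = 0.00020915 ms.
Per-hop propagation t_prop = 7630/200000000 = 0.03815 ms.
Pipeline fill: first packet needs 4·t_tx to clear all hops; remaining 160 packets each add one t_tx.
Total = (4+161-1)·t_tx + 4·t_prop = 164·0.00020915 + 4·0.03815 = 0.1869 ms.

0.1869 ms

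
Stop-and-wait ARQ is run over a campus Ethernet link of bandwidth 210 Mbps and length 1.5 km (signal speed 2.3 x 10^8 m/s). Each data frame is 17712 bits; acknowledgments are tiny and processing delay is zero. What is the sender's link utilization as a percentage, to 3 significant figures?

86.6 %

t_tx = L/R = 17712/210000000 = 8.43429e-05 s.
t_prop = 1500/2.3e+08 = 6.52174e-06 s; RTT = 1.30435e-05 s.
Cycle = t_tx + RTT = 9.73863e-05 s.
Utilization = t_tx / cycle = 8.43429e-05/9.73863e-05 = 86.6 %.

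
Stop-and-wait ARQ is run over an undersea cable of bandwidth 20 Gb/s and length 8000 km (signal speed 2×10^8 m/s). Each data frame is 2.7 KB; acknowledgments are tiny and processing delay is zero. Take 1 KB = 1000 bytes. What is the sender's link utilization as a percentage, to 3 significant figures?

t_tx = L/R = 21600/20000000000 = 1.08e-06 s.
t_prop = 8000000/200000000 = 0.04 s; RTT = 0.08 s.
Cycle = t_tx + RTT = 0.0800011 s.
Utilization = t_tx / cycle = 1.08e-06/0.0800011 = 0.00135 %.

0.00135 %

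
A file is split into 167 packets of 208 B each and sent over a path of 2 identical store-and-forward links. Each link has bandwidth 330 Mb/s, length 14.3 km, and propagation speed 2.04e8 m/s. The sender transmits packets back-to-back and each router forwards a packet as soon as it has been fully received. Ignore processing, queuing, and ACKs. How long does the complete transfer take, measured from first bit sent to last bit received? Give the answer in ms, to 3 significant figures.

0.987 ms

Per-hop transmission t_tx = L/R = 1664/330000000 = 0.00504242 ms.
Per-hop propagation t_prop = 14300/204000000 = 0.070098 ms.
Pipeline fill: first packet needs 2·t_tx to clear all hops; remaining 166 packets each add one t_tx.
Total = (2+167-1)·t_tx + 2·t_prop = 168·0.00504242 + 2·0.070098 = 0.987 ms.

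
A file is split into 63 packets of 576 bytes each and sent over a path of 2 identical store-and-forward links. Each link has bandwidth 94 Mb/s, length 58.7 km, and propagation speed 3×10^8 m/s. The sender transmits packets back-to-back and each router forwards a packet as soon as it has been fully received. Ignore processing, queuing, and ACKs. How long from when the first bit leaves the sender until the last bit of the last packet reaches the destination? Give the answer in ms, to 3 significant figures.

Per-hop transmission t_tx = L/R = 4608/94000000 = 0.0490213 ms.
Per-hop propagation t_prop = 58700/300000000 = 0.195667 ms.
Pipeline fill: first packet needs 2·t_tx to clear all hops; remaining 62 packets each add one t_tx.
Total = (2+63-1)·t_tx + 2·t_prop = 64·0.0490213 + 2·0.195667 = 3.53 ms.

3.53 ms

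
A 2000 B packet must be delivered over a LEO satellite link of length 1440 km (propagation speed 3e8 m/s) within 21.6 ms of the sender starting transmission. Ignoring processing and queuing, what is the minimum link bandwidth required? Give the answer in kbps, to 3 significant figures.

L = 16000 bits.
Propagation delay = 1440000 / 300000000 = 4.8 ms.
Transmission budget = 21.6 − 4.8 = 16.8 ms.
R ≥ L / t_tx = 16000 bits / 0.0168 s = 952 kbps.

952 kbps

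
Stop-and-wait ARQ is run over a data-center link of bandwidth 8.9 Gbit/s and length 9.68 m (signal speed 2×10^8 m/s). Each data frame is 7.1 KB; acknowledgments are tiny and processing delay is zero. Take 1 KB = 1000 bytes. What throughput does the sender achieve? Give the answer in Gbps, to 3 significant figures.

8.77 Gbps

t_tx = L/R = 56800/8900000000 = 6.38202e-06 s.
t_prop = 9.68/200000000 = 4.84e-08 s; RTT = 9.68e-08 s.
Cycle = t_tx + RTT = 6.47882e-06 s.
Throughput = L / cycle = 56800 / 6.47882e-06 = 8.77 Gbps.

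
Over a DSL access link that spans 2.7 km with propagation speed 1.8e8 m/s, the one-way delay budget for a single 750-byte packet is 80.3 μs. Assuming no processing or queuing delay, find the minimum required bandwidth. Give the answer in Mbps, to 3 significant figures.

L = 6000 bits.
Propagation delay = 2700 / 180000000 = 15 μs.
Transmission budget = 80.3 − 15 = 65.3 μs.
R ≥ L / t_tx = 6000 bits / 6.53e-05 s = 91.9 Mbps.

91.9 Mbps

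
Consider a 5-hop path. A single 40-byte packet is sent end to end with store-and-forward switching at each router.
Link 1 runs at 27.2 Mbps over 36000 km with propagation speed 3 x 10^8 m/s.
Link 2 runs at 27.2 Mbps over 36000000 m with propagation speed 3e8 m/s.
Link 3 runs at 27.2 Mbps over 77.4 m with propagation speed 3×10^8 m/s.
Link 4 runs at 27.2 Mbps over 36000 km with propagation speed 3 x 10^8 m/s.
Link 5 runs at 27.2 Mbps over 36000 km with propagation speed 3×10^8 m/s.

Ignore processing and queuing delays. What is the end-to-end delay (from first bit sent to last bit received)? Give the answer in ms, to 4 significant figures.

480.1 ms

L = 40 × 8 = 320 bits.
Transmission delay per hop = L/R = 320/27200000 = 0.0117647 ms; 5 hops → 0.0588235 ms.
Propagation delays (d/s per hop): 120, 120, 0.000258, 120, 120 ms; sum = 480 ms.
End-to-end = 480.1 ms.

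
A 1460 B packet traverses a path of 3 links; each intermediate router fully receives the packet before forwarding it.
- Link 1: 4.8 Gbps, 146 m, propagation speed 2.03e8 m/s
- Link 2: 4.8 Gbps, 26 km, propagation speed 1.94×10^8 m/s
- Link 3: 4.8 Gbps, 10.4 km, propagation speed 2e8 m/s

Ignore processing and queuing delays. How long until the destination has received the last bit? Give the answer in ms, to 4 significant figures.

L = 1460 × 8 = 11680 bits.
Transmission delay per hop = L/R = 11680/4800000000 = 0.00243333 ms; 3 hops → 0.0073 ms.
Propagation delays (d/s per hop): 0.000719212, 0.134021, 0.052 ms; sum = 0.18674 ms.
End-to-end = 0.1940 ms.

0.1940 ms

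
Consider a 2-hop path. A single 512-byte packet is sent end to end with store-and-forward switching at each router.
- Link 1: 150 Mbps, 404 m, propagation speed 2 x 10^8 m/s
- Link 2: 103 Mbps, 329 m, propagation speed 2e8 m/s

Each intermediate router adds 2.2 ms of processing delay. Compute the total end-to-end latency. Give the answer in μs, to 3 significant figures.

2270 μs

L = 512 × 8 = 4096 bits.
Transmission delays (L/R per hop): 27.3067, 39.767 μs; sum = 67.0737 μs.
Propagation delays (d/s per hop): 2.02, 1.645 μs; sum = 3.665 μs.
Processing at 1 router(s): 1 × 2.2 ms = 2200 μs.
End-to-end = 2270 μs.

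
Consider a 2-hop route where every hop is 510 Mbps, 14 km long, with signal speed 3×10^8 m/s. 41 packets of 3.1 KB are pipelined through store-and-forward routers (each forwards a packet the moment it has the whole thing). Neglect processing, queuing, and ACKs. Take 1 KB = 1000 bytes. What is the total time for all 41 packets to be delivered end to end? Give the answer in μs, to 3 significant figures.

2140 μs

Per-hop transmission t_tx = L/R = 24800/510000000 = 48.6275 μs.
Per-hop propagation t_prop = 14000/300000000 = 46.6667 μs.
Pipeline fill: first packet needs 2·t_tx to clear all hops; remaining 40 packets each add one t_tx.
Total = (2+41-1)·t_tx + 2·t_prop = 42·48.6275 + 2·46.6667 = 2140 μs.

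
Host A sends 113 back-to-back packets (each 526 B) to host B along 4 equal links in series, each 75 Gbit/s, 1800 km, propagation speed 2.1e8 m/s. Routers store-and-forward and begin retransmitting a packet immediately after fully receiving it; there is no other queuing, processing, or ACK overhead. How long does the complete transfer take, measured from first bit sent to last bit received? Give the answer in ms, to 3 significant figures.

Per-hop transmission t_tx = L/R = 4208/75000000000 = 5.61067e-05 ms.
Per-hop propagation t_prop = 1800000/210000000 = 8.57143 ms.
Pipeline fill: first packet needs 4·t_tx to clear all hops; remaining 112 packets each add one t_tx.
Total = (4+113-1)·t_tx + 4·t_prop = 116·5.61067e-05 + 4·8.57143 = 34.3 ms.

34.3 ms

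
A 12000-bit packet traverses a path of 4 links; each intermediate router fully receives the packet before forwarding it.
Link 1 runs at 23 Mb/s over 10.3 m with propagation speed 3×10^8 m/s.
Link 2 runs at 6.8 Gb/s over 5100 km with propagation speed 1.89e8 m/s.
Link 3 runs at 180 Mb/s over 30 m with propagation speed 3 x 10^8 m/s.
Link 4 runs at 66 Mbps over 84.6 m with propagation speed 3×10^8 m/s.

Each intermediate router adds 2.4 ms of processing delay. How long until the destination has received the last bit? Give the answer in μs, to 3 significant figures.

35000 μs

Transmission delays (L/R per hop): 521.739, 1.76471, 66.6667, 181.818 μs; sum = 771.989 μs.
Propagation delays (d/s per hop): 0.0343333, 26984.1, 0.1, 0.282 μs; sum = 26984.5 μs.
Processing at 3 router(s): 3 × 2.4 ms = 7200 μs.
End-to-end = 35000 μs.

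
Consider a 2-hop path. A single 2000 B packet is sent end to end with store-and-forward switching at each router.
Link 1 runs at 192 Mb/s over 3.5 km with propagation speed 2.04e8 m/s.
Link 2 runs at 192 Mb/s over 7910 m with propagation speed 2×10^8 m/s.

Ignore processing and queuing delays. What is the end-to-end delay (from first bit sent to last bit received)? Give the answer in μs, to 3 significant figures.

223 μs

L = 2000 × 8 = 16000 bits.
Transmission delay per hop = L/R = 16000/192000000 = 83.3333 μs; 2 hops → 166.667 μs.
Propagation delays (d/s per hop): 17.1569, 39.55 μs; sum = 56.7069 μs.
End-to-end = 223 μs.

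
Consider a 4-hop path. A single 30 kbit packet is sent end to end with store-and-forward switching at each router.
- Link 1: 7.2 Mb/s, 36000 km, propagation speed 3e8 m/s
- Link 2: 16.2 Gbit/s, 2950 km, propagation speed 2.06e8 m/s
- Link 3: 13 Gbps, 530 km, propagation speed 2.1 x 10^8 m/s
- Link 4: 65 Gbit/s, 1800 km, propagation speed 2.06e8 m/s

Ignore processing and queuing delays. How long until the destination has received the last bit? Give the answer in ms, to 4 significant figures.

149.8 ms

L = 30000 bits.
Transmission delays (L/R per hop): 4.16667, 0.00185185, 0.00230769, 0.000461538 ms; sum = 4.17129 ms.
Propagation delays (d/s per hop): 120, 14.3204, 2.52381, 8.73786 ms; sum = 145.582 ms.
End-to-end = 149.8 ms.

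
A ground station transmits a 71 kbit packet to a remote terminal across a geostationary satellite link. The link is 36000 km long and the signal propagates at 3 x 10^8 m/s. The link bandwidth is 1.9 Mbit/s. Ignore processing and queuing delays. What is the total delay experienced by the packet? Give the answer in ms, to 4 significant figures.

L = 71000 bits.
Transmission delay = L/R = 71000 / 1900000 = 37.3684 ms.
Propagation delay = d/s = 36000000 m / 300000000 m/s = 120 ms.
Total = 157.4 ms.

157.4 ms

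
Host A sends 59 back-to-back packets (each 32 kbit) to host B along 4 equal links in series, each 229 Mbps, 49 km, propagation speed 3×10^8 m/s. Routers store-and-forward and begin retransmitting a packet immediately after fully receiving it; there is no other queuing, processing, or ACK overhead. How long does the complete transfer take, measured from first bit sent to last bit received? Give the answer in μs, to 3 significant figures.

9320 μs

Per-hop transmission t_tx = L/R = 32000/229000000 = 139.738 μs.
Per-hop propagation t_prop = 49000/300000000 = 163.333 μs.
Pipeline fill: first packet needs 4·t_tx to clear all hops; remaining 58 packets each add one t_tx.
Total = (4+59-1)·t_tx + 4·t_prop = 62·139.738 + 4·163.333 = 9320 μs.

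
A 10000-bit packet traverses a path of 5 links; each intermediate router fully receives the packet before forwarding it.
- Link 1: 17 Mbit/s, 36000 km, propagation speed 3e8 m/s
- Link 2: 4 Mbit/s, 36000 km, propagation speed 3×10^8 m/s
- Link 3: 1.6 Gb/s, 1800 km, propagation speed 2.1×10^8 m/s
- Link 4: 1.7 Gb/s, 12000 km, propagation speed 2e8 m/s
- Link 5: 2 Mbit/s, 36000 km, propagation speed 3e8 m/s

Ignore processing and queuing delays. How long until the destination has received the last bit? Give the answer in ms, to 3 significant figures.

Transmission delays (L/R per hop): 0.588235, 2.5, 0.00625, 0.00588235, 5 ms; sum = 8.10037 ms.
Propagation delays (d/s per hop): 120, 120, 8.57143, 60, 120 ms; sum = 428.571 ms.
End-to-end = 437 ms.

437 ms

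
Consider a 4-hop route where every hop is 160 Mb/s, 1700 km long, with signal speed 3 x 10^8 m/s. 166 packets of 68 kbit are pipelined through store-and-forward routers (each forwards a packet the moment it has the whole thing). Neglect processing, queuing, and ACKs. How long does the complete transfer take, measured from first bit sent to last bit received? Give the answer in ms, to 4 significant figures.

Per-hop transmission t_tx = L/R = 68000/160000000 = 0.425 ms.
Per-hop propagation t_prop = 1700000/300000000 = 5.66667 ms.
Pipeline fill: first packet needs 4·t_tx to clear all hops; remaining 165 packets each add one t_tx.
Total = (4+166-1)·t_tx + 4·t_prop = 169·0.425 + 4·5.66667 = 94.49 ms.

94.49 ms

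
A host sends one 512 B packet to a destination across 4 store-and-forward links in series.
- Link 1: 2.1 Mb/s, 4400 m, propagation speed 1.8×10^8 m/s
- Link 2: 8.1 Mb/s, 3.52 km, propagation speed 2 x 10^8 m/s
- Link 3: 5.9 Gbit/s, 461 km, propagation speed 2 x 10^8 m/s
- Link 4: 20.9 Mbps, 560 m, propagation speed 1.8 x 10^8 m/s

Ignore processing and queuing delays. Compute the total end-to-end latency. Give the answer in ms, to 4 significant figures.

L = 512 × 8 = 4096 bits.
Transmission delays (L/R per hop): 1.95048, 0.505679, 0.000694237, 0.195981 ms; sum = 2.65283 ms.
Propagation delays (d/s per hop): 0.0244444, 0.0176, 2.305, 0.00311111 ms; sum = 2.35016 ms.
End-to-end = 5.003 ms.

5.003 ms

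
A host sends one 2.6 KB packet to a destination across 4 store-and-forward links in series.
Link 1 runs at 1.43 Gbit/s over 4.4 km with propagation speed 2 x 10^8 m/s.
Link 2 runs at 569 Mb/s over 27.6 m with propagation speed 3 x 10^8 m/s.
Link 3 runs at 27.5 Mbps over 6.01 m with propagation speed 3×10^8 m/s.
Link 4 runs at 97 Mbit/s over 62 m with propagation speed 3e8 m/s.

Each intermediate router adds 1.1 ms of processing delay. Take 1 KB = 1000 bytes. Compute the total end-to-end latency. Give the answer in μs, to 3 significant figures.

4340 μs

L = 20800 bits.
Transmission delays (L/R per hop): 14.5455, 36.5554, 756.364, 214.433 μs; sum = 1021.9 μs.
Propagation delays (d/s per hop): 22, 0.092, 0.0200333, 0.206667 μs; sum = 22.3187 μs.
Processing at 3 router(s): 3 × 1.1 ms = 3300 μs.
End-to-end = 4340 μs.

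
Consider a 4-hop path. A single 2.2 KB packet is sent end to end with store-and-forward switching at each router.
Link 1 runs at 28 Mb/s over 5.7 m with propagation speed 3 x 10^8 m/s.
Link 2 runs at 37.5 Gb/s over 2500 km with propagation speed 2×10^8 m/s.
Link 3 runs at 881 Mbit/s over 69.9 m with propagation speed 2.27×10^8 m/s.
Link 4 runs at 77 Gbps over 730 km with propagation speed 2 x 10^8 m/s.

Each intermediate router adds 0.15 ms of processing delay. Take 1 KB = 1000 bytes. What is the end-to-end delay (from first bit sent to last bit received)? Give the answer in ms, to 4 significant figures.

L = 17600 bits.
Transmission delays (L/R per hop): 0.628571, 0.000469333, 0.0199773, 0.000228571 ms; sum = 0.649247 ms.
Propagation delays (d/s per hop): 1.9e-05, 12.5, 0.00030793, 3.65 ms; sum = 16.1503 ms.
Processing at 3 router(s): 3 × 0.15 ms = 0.45 ms.
End-to-end = 17.25 ms.

17.25 ms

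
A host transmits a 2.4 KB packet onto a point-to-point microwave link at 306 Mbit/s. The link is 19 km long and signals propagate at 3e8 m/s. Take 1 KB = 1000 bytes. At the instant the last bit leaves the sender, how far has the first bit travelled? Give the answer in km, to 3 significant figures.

18.8 km

t_tx = L/R = 19200/306000000 = 6.27451e-05 s.
Distance = s × t_tx = 300000000 × 6.27451e-05 = 18.8 km.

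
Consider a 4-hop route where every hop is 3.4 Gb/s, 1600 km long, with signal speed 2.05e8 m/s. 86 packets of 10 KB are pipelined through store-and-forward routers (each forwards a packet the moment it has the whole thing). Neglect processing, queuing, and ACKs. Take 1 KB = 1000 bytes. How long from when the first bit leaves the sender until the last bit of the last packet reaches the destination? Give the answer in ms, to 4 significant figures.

Per-hop transmission t_tx = L/R = 80000/3400000000 = 0.0235294 ms.
Per-hop propagation t_prop = 1600000/2.05e+08 = 7.80488 ms.
Pipeline fill: first packet needs 4·t_tx to clear all hops; remaining 85 packets each add one t_tx.
Total = (4+86-1)·t_tx + 4·t_prop = 89·0.0235294 + 4·7.80488 = 33.31 ms.

33.31 ms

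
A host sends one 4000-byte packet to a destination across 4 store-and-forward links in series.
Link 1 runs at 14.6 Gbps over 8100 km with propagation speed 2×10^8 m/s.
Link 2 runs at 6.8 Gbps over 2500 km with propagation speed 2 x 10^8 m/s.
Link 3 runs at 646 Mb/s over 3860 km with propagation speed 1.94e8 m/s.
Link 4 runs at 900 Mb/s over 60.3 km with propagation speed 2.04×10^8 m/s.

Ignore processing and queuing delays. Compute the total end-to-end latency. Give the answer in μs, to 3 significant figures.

73300 μs

L = 4000 × 8 = 32000 bits.
Transmission delays (L/R per hop): 2.19178, 4.70588, 49.5356, 35.5556 μs; sum = 91.9888 μs.
Propagation delays (d/s per hop): 40500, 12500, 19896.9, 295.588 μs; sum = 73192.5 μs.
End-to-end = 73300 μs.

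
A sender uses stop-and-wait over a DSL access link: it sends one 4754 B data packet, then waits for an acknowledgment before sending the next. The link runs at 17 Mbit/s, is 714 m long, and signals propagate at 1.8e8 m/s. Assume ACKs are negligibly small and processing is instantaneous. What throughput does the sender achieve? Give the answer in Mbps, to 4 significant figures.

t_tx = L/R = 38032/17000000 = 0.00223718 s.
t_prop = 714/180000000 = 3.96667e-06 s; RTT = 7.93333e-06 s.
Cycle = t_tx + RTT = 0.00224511 s.
Throughput = L / cycle = 38032 / 0.00224511 = 16.94 Mbps.

16.94 Mbps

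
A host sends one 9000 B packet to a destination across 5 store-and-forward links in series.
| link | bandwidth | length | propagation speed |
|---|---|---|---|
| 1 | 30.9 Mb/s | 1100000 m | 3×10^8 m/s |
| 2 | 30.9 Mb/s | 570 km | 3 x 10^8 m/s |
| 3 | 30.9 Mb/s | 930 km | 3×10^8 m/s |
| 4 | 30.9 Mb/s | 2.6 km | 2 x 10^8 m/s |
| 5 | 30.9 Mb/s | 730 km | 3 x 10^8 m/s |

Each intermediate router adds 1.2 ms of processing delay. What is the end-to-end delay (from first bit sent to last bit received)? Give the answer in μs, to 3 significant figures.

27600 μs

L = 9000 × 8 = 72000 bits.
Transmission delay per hop = L/R = 72000/30900000 = 2330.1 μs; 5 hops → 11650.5 μs.
Propagation delays (d/s per hop): 3666.67, 1900, 3100, 13, 2433.33 μs; sum = 11113 μs.
Processing at 4 router(s): 4 × 1.2 ms = 4800 μs.
End-to-end = 27600 μs.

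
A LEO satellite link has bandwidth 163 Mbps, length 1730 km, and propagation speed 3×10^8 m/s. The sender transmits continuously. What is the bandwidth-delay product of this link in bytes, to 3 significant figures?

Propagation delay = 1730000 / 300000000 = 0.00576667 s.
BDP = R × t_prop = 163000000 × 0.00576667 = 939967 bits.
In bytes: 939967/8 = 117000 bytes.

117000 bytes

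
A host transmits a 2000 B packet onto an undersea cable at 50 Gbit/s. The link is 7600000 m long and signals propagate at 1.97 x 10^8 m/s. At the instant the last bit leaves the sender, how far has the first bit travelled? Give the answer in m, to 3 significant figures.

63.0 m

t_tx = L/R = 16000/50000000000 = 3.2e-07 s.
Distance = s × t_tx = 197000000 × 3.2e-07 = 63.0 m.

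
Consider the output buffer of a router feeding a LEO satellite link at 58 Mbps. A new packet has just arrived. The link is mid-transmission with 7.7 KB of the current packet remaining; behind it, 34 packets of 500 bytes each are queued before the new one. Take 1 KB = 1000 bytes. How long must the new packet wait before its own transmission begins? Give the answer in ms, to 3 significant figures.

3.41 ms

Each queued packet: L/R = 4000/58000000 = 0.0689655 ms.
34 queued → 2.34483 ms.
Plus remaining 61600 bits of current packet: 1.06207 ms.
Queuing delay = 3.41 ms.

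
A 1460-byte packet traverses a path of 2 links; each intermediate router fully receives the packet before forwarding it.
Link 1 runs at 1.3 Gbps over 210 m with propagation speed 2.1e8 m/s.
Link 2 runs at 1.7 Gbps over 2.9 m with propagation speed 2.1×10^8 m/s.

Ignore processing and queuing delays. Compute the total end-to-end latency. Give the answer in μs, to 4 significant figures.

16.87 μs

L = 1460 × 8 = 11680 bits.
Transmission delays (L/R per hop): 8.98462, 6.87059 μs; sum = 15.8552 μs.
Propagation delays (d/s per hop): 1, 0.0138095 μs; sum = 1.01381 μs.
End-to-end = 16.87 μs.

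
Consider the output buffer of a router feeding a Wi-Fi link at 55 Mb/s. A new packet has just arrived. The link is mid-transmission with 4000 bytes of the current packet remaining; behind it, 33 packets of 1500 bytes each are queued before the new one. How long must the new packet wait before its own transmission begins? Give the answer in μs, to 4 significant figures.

7782 μs

Each queued packet: L/R = 12000/55000000 = 218.182 μs.
33 queued → 7200 μs.
Plus remaining 32000 bits of current packet: 581.818 μs.
Queuing delay = 7782 μs.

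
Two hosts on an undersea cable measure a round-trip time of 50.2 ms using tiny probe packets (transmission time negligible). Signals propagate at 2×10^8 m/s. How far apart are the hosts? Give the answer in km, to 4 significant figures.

One-way propagation = RTT/2 = 25.1 ms.
d = s × t = 200000000 × 0.0251 = 5020 km.

5020 km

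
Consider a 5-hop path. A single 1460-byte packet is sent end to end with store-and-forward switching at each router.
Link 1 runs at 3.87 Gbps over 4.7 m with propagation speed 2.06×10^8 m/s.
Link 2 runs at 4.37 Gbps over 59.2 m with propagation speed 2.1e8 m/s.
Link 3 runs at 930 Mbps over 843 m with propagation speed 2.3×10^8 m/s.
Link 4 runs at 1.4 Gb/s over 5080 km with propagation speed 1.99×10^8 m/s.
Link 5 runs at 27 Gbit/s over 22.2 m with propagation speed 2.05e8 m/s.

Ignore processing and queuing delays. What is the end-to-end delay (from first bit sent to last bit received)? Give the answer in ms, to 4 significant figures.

25.56 ms

L = 1460 × 8 = 11680 bits.
Transmission delays (L/R per hop): 0.00301809, 0.00267277, 0.0125591, 0.00834286, 0.000432593 ms; sum = 0.0270254 ms.
Propagation delays (d/s per hop): 2.28155e-05, 0.000281905, 0.00366522, 25.5276, 0.000108293 ms; sum = 25.5317 ms.
End-to-end = 25.56 ms.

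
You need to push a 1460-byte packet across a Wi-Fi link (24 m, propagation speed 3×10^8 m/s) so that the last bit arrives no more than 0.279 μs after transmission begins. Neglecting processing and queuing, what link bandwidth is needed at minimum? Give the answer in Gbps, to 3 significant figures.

L = 11680 bits.
Propagation delay = 24 / 300000000 = 0.08 μs.
Transmission budget = 0.279 − 0.08 = 0.199 μs.
R ≥ L / t_tx = 11680 bits / 1.99e-07 s = 58.7 Gbps.

58.7 Gbps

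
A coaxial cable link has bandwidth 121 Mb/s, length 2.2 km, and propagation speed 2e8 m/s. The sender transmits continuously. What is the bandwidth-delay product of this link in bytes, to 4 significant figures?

166.4 bytes

Propagation delay = 2200 / 200000000 = 1.1e-05 s.
BDP = R × t_prop = 121000000 × 1.1e-05 = 1331 bits.
In bytes: 1331/8 = 166.4 bytes.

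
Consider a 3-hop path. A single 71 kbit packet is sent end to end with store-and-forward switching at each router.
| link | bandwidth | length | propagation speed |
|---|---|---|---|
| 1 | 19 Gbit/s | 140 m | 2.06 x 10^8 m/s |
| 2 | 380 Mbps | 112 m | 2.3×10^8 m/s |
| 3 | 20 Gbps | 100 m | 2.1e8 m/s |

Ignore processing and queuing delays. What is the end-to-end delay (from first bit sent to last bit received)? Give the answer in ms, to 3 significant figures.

L = 71000 bits.
Transmission delays (L/R per hop): 0.00373684, 0.186842, 0.00355 ms; sum = 0.194129 ms.
Propagation delays (d/s per hop): 0.000679612, 0.000486957, 0.00047619 ms; sum = 0.00164276 ms.
End-to-end = 0.196 ms.

0.196 ms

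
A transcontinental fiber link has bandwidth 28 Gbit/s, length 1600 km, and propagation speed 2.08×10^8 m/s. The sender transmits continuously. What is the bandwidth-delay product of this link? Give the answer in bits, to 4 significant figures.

215400000 bits

Propagation delay = 1600000 / 208000000 = 0.00769231 s.
BDP = R × t_prop = 28000000000 × 0.00769231 = 215385000 bits.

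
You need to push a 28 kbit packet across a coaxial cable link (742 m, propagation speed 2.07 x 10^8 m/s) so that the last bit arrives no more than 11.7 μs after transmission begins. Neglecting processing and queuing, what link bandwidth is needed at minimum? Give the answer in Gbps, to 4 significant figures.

Propagation delay = 742 / 2.07e+08 = 3.58454 μs.
Transmission budget = 11.7 − 3.58454 = 8.11546 μs.
R ≥ L / t_tx = 28000 bits / 8.11546e-06 s = 3.450 Gbps.

3.450 Gbps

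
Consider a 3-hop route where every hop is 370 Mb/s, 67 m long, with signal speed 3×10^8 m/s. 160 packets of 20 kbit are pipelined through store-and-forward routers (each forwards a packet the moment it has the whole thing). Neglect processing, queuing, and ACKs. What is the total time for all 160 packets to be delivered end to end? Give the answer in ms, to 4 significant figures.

8.757 ms

Per-hop transmission t_tx = L/R = 20000/370000000 = 0.0540541 ms.
Per-hop propagation t_prop = 67/300000000 = 0.000223333 ms.
Pipeline fill: first packet needs 3·t_tx to clear all hops; remaining 159 packets each add one t_tx.
Total = (3+160-1)·t_tx + 3·t_prop = 162·0.0540541 + 3·0.000223333 = 8.757 ms.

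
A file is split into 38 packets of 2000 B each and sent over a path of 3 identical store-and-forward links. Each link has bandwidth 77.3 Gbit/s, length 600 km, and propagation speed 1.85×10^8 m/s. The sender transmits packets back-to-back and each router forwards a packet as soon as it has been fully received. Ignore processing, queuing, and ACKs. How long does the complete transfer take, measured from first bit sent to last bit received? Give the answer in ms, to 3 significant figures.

Per-hop transmission t_tx = L/R = 16000/77300000000 = 0.000206986 ms.
Per-hop propagation t_prop = 600000/185000000 = 3.24324 ms.
Pipeline fill: first packet needs 3·t_tx to clear all hops; remaining 37 packets each add one t_tx.
Total = (3+38-1)·t_tx + 3·t_prop = 40·0.000206986 + 3·3.24324 = 9.74 ms.

9.74 ms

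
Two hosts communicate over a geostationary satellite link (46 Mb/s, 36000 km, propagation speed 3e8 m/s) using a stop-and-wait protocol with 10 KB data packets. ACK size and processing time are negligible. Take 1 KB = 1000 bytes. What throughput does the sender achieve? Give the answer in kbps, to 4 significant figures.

330.9 kbps

t_tx = L/R = 80000/46000000 = 0.00173913 s.
t_prop = 36000000/300000000 = 0.12 s; RTT = 0.24 s.
Cycle = t_tx + RTT = 0.241739 s.
Throughput = L / cycle = 80000 / 0.241739 = 330.9 kbps.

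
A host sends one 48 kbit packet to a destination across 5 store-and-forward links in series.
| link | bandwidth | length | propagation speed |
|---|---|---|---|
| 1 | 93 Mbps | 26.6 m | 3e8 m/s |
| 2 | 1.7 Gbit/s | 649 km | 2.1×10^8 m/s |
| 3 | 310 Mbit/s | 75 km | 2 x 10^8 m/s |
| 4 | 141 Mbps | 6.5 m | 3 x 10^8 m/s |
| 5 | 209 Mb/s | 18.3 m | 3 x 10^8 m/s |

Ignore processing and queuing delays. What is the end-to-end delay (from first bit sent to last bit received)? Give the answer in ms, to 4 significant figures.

4.735 ms

L = 48000 bits.
Transmission delays (L/R per hop): 0.516129, 0.0282353, 0.154839, 0.340426, 0.229665 ms; sum = 1.26929 ms.
Propagation delays (d/s per hop): 8.86667e-05, 3.09048, 0.375, 2.16667e-05, 6.1e-05 ms; sum = 3.46565 ms.
End-to-end = 4.735 ms.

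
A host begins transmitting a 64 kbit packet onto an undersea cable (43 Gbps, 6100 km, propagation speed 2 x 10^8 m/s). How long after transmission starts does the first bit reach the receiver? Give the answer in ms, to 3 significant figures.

30.5 ms

First bit experiences only propagation delay: d/s = 6100000/200000000 = 30.5 ms.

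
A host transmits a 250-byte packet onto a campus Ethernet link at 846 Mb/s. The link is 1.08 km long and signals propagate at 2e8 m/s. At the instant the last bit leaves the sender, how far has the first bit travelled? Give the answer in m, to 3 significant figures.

t_tx = L/R = 2000/846000000 = 2.36407e-06 s.
Distance = s × t_tx = 200000000 × 2.36407e-06 = 473 m.

473 m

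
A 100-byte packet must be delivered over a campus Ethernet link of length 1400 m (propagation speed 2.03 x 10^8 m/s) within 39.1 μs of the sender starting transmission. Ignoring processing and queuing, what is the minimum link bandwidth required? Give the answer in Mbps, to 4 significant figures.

L = 800 bits.
Propagation delay = 1400 / 2.03e+08 = 6.89655 μs.
Transmission budget = 39.1 − 6.89655 = 32.2034 μs.
R ≥ L / t_tx = 800 bits / 3.22034e-05 s = 24.84 Mbps.

24.84 Mbps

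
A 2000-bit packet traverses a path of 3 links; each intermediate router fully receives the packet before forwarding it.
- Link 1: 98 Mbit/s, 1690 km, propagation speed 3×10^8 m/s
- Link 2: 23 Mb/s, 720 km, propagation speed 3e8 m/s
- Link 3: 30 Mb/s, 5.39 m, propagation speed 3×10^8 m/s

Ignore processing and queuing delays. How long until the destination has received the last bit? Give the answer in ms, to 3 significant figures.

Transmission delays (L/R per hop): 0.0204082, 0.0869565, 0.0666667 ms; sum = 0.174031 ms.
Propagation delays (d/s per hop): 5.63333, 2.4, 1.79667e-05 ms; sum = 8.03335 ms.
End-to-end = 8.21 ms.

8.21 ms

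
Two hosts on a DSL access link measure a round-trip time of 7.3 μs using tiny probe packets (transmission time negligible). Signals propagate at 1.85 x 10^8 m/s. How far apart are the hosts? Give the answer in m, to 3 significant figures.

675 m

One-way propagation = RTT/2 = 3.65 μs.
d = s × t = 185000000 × 3.65e-06 = 675 m.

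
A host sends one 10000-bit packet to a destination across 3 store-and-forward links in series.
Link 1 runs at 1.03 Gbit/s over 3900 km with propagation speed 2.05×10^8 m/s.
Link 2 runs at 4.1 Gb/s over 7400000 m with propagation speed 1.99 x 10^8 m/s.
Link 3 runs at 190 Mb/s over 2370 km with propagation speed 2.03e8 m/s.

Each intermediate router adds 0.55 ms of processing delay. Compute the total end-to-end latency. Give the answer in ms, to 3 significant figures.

Transmission delays (L/R per hop): 0.00970874, 0.00243902, 0.0526316 ms; sum = 0.0647793 ms.
Propagation delays (d/s per hop): 19.0244, 37.1859, 11.6749 ms; sum = 67.8852 ms.
Processing at 2 router(s): 2 × 0.55 ms = 1.1 ms.
End-to-end = 69.0 ms.

69.0 ms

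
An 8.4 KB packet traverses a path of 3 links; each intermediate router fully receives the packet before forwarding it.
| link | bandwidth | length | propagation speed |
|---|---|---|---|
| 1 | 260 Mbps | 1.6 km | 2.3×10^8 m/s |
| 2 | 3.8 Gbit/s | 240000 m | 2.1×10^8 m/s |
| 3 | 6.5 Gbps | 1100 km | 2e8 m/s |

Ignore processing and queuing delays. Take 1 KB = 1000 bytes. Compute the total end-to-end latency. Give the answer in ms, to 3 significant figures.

L = 67200 bits.
Transmission delays (L/R per hop): 0.258462, 0.0176842, 0.0103385 ms; sum = 0.286484 ms.
Propagation delays (d/s per hop): 0.00695652, 1.14286, 5.5 ms; sum = 6.64981 ms.
End-to-end = 6.94 ms.

6.94 ms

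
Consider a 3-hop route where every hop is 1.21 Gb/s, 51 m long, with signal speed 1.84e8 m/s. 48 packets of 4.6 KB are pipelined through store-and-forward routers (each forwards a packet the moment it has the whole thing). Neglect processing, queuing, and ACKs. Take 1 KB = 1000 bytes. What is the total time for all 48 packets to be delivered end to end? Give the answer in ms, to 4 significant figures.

1.521 ms

Per-hop transmission t_tx = L/R = 36800/1210000000 = 0.0304132 ms.
Per-hop propagation t_prop = 51/184000000 = 0.000277174 ms.
Pipeline fill: first packet needs 3·t_tx to clear all hops; remaining 47 packets each add one t_tx.
Total = (3+48-1)·t_tx + 3·t_prop = 50·0.0304132 + 3·0.000277174 = 1.521 ms.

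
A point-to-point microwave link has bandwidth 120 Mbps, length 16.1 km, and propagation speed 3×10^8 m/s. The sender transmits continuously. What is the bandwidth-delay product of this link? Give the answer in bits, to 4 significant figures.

6440 bits

Propagation delay = 16100 / 300000000 = 5.36667e-05 s.
BDP = R × t_prop = 120000000 × 5.36667e-05 = 6440 bits.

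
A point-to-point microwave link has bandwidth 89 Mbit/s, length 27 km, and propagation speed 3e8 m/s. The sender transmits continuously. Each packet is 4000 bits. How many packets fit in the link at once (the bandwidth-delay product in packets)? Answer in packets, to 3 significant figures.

2.00 packets

Propagation delay = 27000 / 300000000 = 9e-05 s.
BDP = R × t_prop = 89000000 × 9e-05 = 8010 bits.
In packets of 4000 bits: 2.00 packets.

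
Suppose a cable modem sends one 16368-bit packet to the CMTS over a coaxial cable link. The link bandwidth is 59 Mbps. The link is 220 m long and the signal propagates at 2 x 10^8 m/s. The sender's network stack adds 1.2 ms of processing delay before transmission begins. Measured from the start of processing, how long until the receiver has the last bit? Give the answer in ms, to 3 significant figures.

1.48 ms

Transmission delay = L/R = 16368 / 59000000 = 0.277424 ms.
Propagation delay = d/s = 220 m / 200000000 m/s = 0.0011 ms.
Plus processing delay 1.2 ms = 1.2 ms.
Total = 1.48 ms.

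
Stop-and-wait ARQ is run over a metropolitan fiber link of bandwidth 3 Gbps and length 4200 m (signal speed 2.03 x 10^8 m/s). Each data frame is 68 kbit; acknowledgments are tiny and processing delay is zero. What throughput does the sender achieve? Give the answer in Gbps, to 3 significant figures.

1.06 Gbps

t_tx = L/R = 68000/3000000000 = 2.26667e-05 s.
t_prop = 4200/2.03e+08 = 2.06897e-05 s; RTT = 4.13793e-05 s.
Cycle = t_tx + RTT = 6.4046e-05 s.
Throughput = L / cycle = 68000 / 6.4046e-05 = 1.06 Gbps.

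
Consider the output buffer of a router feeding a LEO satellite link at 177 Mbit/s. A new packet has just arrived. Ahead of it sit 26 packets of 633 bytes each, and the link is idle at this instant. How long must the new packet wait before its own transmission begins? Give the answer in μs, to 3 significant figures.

744 μs

Each queued packet: L/R = 5064/177000000 = 28.6102 μs.
26 queued → 743.864 μs.
Queuing delay = 744 μs.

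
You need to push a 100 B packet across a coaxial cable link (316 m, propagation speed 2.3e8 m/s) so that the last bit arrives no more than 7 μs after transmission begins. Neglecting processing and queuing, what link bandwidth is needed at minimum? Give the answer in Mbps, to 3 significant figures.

L = 800 bits.
Propagation delay = 316 / 2.3e+08 = 1.37391 μs.
Transmission budget = 7 − 1.37391 = 5.62609 μs.
R ≥ L / t_tx = 800 bits / 5.62609e-06 s = 142 Mbps.

142 Mbps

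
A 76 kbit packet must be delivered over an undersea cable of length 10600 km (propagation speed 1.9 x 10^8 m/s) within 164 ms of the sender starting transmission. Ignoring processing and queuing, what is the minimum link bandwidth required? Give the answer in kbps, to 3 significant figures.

Propagation delay = 10600000 / 190000000 = 55.7895 ms.
Transmission budget = 164 − 55.7895 = 108.211 ms.
R ≥ L / t_tx = 76000 bits / 0.108211 s = 702 kbps.

702 kbps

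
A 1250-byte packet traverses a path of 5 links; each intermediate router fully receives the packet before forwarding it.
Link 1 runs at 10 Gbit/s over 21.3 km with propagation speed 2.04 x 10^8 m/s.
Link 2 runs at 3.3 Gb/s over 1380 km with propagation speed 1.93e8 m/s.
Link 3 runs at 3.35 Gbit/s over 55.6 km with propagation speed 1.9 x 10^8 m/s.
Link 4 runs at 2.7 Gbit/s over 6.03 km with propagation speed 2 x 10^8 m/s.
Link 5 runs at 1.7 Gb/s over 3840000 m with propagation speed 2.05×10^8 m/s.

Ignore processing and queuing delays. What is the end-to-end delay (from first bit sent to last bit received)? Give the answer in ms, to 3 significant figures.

L = 1250 × 8 = 10000 bits.
Transmission delays (L/R per hop): 0.001, 0.0030303, 0.00298507, 0.0037037, 0.00588235 ms; sum = 0.0166014 ms.
Propagation delays (d/s per hop): 0.104412, 7.15026, 0.292632, 0.03015, 18.7317 ms; sum = 26.3092 ms.
End-to-end = 26.3 ms.

26.3 ms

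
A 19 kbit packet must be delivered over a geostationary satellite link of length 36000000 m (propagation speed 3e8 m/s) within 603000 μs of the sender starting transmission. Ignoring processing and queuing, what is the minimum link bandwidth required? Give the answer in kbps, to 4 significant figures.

39.34 kbps

Propagation delay = 36000000 / 300000000 = 120000 μs.
Transmission budget = 603000 − 120000 = 483000 μs.
R ≥ L / t_tx = 19000 bits / 0.483 s = 39.34 kbps.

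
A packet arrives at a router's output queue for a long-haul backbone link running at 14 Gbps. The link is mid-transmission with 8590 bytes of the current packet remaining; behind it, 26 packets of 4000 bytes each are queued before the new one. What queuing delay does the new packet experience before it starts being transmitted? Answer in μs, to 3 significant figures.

64.3 μs

Each queued packet: L/R = 32000/14000000000 = 2.28571 μs.
26 queued → 59.4286 μs.
Plus remaining 68720 bits of current packet: 4.90857 μs.
Queuing delay = 64.3 μs.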